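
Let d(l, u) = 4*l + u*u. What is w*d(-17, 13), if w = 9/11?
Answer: 909/11 ≈ 82.636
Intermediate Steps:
w = 9/11 (w = 9*(1/11) = 9/11 ≈ 0.81818)
d(l, u) = u² + 4*l (d(l, u) = 4*l + u² = u² + 4*l)
w*d(-17, 13) = 9*(13² + 4*(-17))/11 = 9*(169 - 68)/11 = (9/11)*101 = 909/11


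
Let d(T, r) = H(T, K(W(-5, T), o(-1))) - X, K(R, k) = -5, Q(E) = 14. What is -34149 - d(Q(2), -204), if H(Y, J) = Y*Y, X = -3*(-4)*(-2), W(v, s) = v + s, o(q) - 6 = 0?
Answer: -34369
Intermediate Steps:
o(q) = 6 (o(q) = 6 + 0 = 6)
W(v, s) = s + v
X = -24 (X = 12*(-2) = -24)
H(Y, J) = Y²
d(T, r) = 24 + T² (d(T, r) = T² - 1*(-24) = T² + 24 = 24 + T²)
-34149 - d(Q(2), -204) = -34149 - (24 + 14²) = -34149 - (24 + 196) = -34149 - 1*220 = -34149 - 220 = -34369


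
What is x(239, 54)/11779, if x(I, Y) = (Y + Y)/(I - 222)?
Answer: 108/200243 ≈ 0.00053934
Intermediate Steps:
x(I, Y) = 2*Y/(-222 + I) (x(I, Y) = (2*Y)/(-222 + I) = 2*Y/(-222 + I))
x(239, 54)/11779 = (2*54/(-222 + 239))/11779 = (2*54/17)*(1/11779) = (2*54*(1/17))*(1/11779) = (108/17)*(1/11779) = 108/200243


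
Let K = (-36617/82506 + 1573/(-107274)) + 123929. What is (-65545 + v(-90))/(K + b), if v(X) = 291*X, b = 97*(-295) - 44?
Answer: -22553428523815/23422410152219 ≈ -0.96290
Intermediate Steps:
b = -28659 (b = -28615 - 44 = -28659)
K = 30468343635230/245854129 (K = (-36617*1/82506 + 1573*(-1/107274)) + 123929 = (-36617/82506 - 1573/107274) + 123929 = -112717611/245854129 + 123929 = 30468343635230/245854129 ≈ 1.2393e+5)
(-65545 + v(-90))/(K + b) = (-65545 + 291*(-90))/(30468343635230/245854129 - 28659) = (-65545 - 26190)/(23422410152219/245854129) = -91735*245854129/23422410152219 = -22553428523815/23422410152219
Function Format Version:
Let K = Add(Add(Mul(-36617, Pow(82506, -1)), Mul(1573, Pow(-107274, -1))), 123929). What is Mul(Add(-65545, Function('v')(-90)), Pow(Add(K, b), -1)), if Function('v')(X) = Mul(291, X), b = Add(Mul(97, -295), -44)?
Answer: Rational(-22553428523815, 23422410152219) ≈ -0.96290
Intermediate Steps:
b = -28659 (b = Add(-28615, -44) = -28659)
K = Rational(30468343635230, 245854129) (K = Add(Add(Mul(-36617, Rational(1, 82506)), Mul(1573, Rational(-1, 107274))), 123929) = Add(Add(Rational(-36617, 82506), Rational(-1573, 107274)), 123929) = Add(Rational(-112717611, 245854129), 123929) = Rational(30468343635230, 245854129) ≈ 1.2393e+5)
Mul(Add(-65545, Function('v')(-90)), Pow(Add(K, b), -1)) = Mul(Add(-65545, Mul(291, -90)), Pow(Add(Rational(30468343635230, 245854129), -28659), -1)) = Mul(Add(-65545, -26190), Pow(Rational(23422410152219, 245854129), -1)) = Mul(-91735, Rational(245854129, 23422410152219)) = Rational(-22553428523815, 23422410152219)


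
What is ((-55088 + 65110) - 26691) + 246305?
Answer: 229636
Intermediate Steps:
((-55088 + 65110) - 26691) + 246305 = (10022 - 26691) + 246305 = -16669 + 246305 = 229636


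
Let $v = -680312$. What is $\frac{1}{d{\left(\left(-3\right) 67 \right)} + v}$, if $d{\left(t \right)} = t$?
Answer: $- \frac{1}{680513} \approx -1.4695 \cdot 10^{-6}$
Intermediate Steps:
$\frac{1}{d{\left(\left(-3\right) 67 \right)} + v} = \frac{1}{\left(-3\right) 67 - 680312} = \frac{1}{-201 - 680312} = \frac{1}{-680513} = - \frac{1}{680513}$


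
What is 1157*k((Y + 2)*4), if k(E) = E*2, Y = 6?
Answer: 74048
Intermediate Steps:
k(E) = 2*E
1157*k((Y + 2)*4) = 1157*(2*((6 + 2)*4)) = 1157*(2*(8*4)) = 1157*(2*32) = 1157*64 = 74048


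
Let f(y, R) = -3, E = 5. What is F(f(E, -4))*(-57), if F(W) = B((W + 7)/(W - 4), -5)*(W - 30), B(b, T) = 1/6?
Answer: 627/2 ≈ 313.50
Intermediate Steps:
B(b, T) = ⅙
F(W) = -5 + W/6 (F(W) = (W - 30)/6 = (-30 + W)/6 = -5 + W/6)
F(f(E, -4))*(-57) = (-5 + (⅙)*(-3))*(-57) = (-5 - ½)*(-57) = -11/2*(-57) = 627/2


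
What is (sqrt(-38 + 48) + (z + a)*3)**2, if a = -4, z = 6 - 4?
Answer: (-6 + sqrt(10))**2 ≈ 8.0527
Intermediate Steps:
z = 2
(sqrt(-38 + 48) + (z + a)*3)**2 = (sqrt(-38 + 48) + (2 - 4)*3)**2 = (sqrt(10) - 2*3)**2 = (sqrt(10) - 6)**2 = (-6 + sqrt(10))**2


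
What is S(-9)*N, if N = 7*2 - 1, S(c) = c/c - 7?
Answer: -78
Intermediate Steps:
S(c) = -6 (S(c) = 1 - 7 = -6)
N = 13 (N = 14 - 1 = 13)
S(-9)*N = -6*13 = -78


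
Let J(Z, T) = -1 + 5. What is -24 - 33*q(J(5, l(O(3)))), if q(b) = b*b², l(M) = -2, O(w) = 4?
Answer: -2136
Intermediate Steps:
J(Z, T) = 4
q(b) = b³
-24 - 33*q(J(5, l(O(3)))) = -24 - 33*4³ = -24 - 33*64 = -24 - 2112 = -2136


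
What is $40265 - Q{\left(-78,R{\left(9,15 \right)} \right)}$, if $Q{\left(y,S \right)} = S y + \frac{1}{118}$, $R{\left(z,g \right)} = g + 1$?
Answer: $\frac{4898533}{118} \approx 41513.0$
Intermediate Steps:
$R{\left(z,g \right)} = 1 + g$
$Q{\left(y,S \right)} = \frac{1}{118} + S y$ ($Q{\left(y,S \right)} = S y + \frac{1}{118} = \frac{1}{118} + S y$)
$40265 - Q{\left(-78,R{\left(9,15 \right)} \right)} = 40265 - \left(\frac{1}{118} + \left(1 + 15\right) \left(-78\right)\right) = 40265 - \left(\frac{1}{118} + 16 \left(-78\right)\right) = 40265 - \left(\frac{1}{118} - 1248\right) = 40265 - - \frac{147263}{118} = 40265 + \frac{147263}{118} = \frac{4898533}{118}$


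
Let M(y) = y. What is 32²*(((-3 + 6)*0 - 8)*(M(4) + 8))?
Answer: -98304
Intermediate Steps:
32²*(((-3 + 6)*0 - 8)*(M(4) + 8)) = 32²*(((-3 + 6)*0 - 8)*(4 + 8)) = 1024*((3*0 - 8)*12) = 1024*((0 - 8)*12) = 1024*(-8*12) = 1024*(-96) = -98304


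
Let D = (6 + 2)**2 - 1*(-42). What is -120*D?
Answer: -12720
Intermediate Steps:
D = 106 (D = 8**2 + 42 = 64 + 42 = 106)
-120*D = -120*106 = -12720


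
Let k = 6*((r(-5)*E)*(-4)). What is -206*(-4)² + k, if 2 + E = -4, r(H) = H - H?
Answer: -3296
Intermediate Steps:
r(H) = 0
E = -6 (E = -2 - 4 = -6)
k = 0 (k = 6*((0*(-6))*(-4)) = 6*(0*(-4)) = 6*0 = 0)
-206*(-4)² + k = -206*(-4)² + 0 = -206*16 + 0 = -3296 + 0 = -3296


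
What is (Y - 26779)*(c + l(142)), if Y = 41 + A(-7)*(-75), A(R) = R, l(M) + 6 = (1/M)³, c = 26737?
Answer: -2006305051229677/2863288 ≈ -7.0070e+8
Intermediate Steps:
l(M) = -6 + M⁻³ (l(M) = -6 + (1/M)³ = -6 + M⁻³)
Y = 566 (Y = 41 - 7*(-75) = 41 + 525 = 566)
(Y - 26779)*(c + l(142)) = (566 - 26779)*(26737 + (-6 + 142⁻³)) = -26213*(26737 + (-6 + 1/2863288)) = -26213*(26737 - 17179727/2863288) = -26213*76538551529/2863288 = -2006305051229677/2863288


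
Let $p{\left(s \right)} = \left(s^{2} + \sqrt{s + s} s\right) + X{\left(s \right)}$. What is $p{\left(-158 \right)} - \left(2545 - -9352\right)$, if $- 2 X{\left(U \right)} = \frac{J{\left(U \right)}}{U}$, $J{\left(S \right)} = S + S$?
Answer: $13066 - 316 i \sqrt{79} \approx 13066.0 - 2808.7 i$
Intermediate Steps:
$J{\left(S \right)} = 2 S$
$X{\left(U \right)} = -1$ ($X{\left(U \right)} = - \frac{2 U \frac{1}{U}}{2} = \left(- \frac{1}{2}\right) 2 = -1$)
$p{\left(s \right)} = -1 + s^{2} + \sqrt{2} s^{\frac{3}{2}}$ ($p{\left(s \right)} = \left(s^{2} + \sqrt{s + s} s\right) - 1 = \left(s^{2} + \sqrt{2 s} s\right) - 1 = \left(s^{2} + \sqrt{2} \sqrt{s} s\right) - 1 = \left(s^{2} + \sqrt{2} s^{\frac{3}{2}}\right) - 1 = -1 + s^{2} + \sqrt{2} s^{\frac{3}{2}}$)
$p{\left(-158 \right)} - \left(2545 - -9352\right) = \left(-1 + \left(-158\right)^{2} + \sqrt{2} \left(-158\right)^{\frac{3}{2}}\right) - \left(2545 - -9352\right) = \left(-1 + 24964 + \sqrt{2} \left(- 158 i \sqrt{158}\right)\right) - \left(2545 + 9352\right) = \left(-1 + 24964 - 316 i \sqrt{79}\right) - 11897 = \left(24963 - 316 i \sqrt{79}\right) - 11897 = 13066 - 316 i \sqrt{79}$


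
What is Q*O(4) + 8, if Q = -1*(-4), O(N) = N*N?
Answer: 72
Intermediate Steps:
O(N) = N²
Q = 4
Q*O(4) + 8 = 4*4² + 8 = 4*16 + 8 = 64 + 8 = 72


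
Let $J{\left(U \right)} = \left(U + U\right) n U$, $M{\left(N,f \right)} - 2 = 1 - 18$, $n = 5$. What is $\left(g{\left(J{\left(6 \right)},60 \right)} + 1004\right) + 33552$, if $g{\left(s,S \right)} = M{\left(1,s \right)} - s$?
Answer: $34181$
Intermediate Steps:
$M{\left(N,f \right)} = -15$ ($M{\left(N,f \right)} = 2 + \left(1 - 18\right) = 2 - 17 = -15$)
$J{\left(U \right)} = 10 U^{2}$ ($J{\left(U \right)} = \left(U + U\right) 5 U = 2 U 5 U = 10 U^{2}$)
$g{\left(s,S \right)} = -15 - s$
$\left(g{\left(J{\left(6 \right)},60 \right)} + 1004\right) + 33552 = \left(\left(-15 - 10 \cdot 6^{2}\right) + 1004\right) + 33552 = \left(\left(-15 - 10 \cdot 36\right) + 1004\right) + 33552 = \left(\left(-15 - 360\right) + 1004\right) + 33552 = \left(-375 + 1004\right) + 33552 = 629 + 33552 = 34181$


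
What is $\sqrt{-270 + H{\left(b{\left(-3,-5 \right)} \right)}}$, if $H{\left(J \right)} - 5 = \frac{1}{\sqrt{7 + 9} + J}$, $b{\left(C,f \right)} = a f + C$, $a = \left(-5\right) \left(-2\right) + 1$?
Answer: $\frac{i \sqrt{85866}}{18} \approx 16.279 i$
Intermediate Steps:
$a = 11$ ($a = 10 + 1 = 11$)
$b{\left(C,f \right)} = C + 11 f$ ($b{\left(C,f \right)} = 11 f + C = C + 11 f$)
$H{\left(J \right)} = 5 + \frac{1}{4 + J}$ ($H{\left(J \right)} = 5 + \frac{1}{\sqrt{7 + 9} + J} = 5 + \frac{1}{\sqrt{16} + J} = 5 + \frac{1}{4 + J}$)
$\sqrt{-270 + H{\left(b{\left(-3,-5 \right)} \right)}} = \sqrt{-270 + \frac{21 + 5 \left(-3 + 11 \left(-5\right)\right)}{4 + \left(-3 + 11 \left(-5\right)\right)}} = \sqrt{-270 + \frac{21 + 5 \left(-3 - 55\right)}{4 - 58}} = \sqrt{-270 + \frac{21 + 5 \left(-58\right)}{4 - 58}} = \sqrt{-270 + \frac{21 - 290}{-54}} = \sqrt{-270 - - \frac{269}{54}} = \sqrt{-270 + \frac{269}{54}} = \sqrt{- \frac{14311}{54}} = \frac{i \sqrt{85866}}{18}$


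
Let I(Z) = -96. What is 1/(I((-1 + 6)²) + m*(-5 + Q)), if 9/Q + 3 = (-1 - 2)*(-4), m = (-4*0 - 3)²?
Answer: -1/132 ≈ -0.0075758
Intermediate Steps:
m = 9 (m = (0 - 3)² = (-3)² = 9)
Q = 1 (Q = 9/(-3 + (-1 - 2)*(-4)) = 9/(-3 - 3*(-4)) = 9/(-3 + 12) = 9/9 = 9*(⅑) = 1)
1/(I((-1 + 6)²) + m*(-5 + Q)) = 1/(-96 + 9*(-5 + 1)) = 1/(-96 + 9*(-4)) = 1/(-96 - 36) = 1/(-132) = -1/132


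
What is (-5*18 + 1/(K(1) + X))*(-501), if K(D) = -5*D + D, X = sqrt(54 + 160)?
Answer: 1487636/33 - 167*sqrt(214)/66 ≈ 45043.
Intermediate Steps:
X = sqrt(214) ≈ 14.629
K(D) = -4*D
(-5*18 + 1/(K(1) + X))*(-501) = (-5*18 + 1/(-4*1 + sqrt(214)))*(-501) = (-90 + 1/(-4 + sqrt(214)))*(-501) = 45090 - 501/(-4 + sqrt(214))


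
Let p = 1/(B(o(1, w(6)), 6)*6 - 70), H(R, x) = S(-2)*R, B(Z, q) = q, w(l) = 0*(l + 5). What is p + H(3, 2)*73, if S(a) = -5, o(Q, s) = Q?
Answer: -37231/34 ≈ -1095.0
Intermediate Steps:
w(l) = 0 (w(l) = 0*(5 + l) = 0)
H(R, x) = -5*R
p = -1/34 (p = 1/(6*6 - 70) = 1/(36 - 70) = 1/(-34) = -1/34 ≈ -0.029412)
p + H(3, 2)*73 = -1/34 - 5*3*73 = -1/34 - 15*73 = -1/34 - 1095 = -37231/34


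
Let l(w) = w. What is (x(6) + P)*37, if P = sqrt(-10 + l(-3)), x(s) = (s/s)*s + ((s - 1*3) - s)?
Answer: 111 + 37*I*sqrt(13) ≈ 111.0 + 133.41*I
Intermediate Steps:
x(s) = -3 + s (x(s) = 1*s + ((s - 3) - s) = s + ((-3 + s) - s) = s - 3 = -3 + s)
P = I*sqrt(13) (P = sqrt(-10 - 3) = sqrt(-13) = I*sqrt(13) ≈ 3.6056*I)
(x(6) + P)*37 = ((-3 + 6) + I*sqrt(13))*37 = (3 + I*sqrt(13))*37 = 111 + 37*I*sqrt(13)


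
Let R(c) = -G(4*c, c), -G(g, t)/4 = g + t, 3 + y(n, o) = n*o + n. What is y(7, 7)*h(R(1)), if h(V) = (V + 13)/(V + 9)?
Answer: 1749/29 ≈ 60.310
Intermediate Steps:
y(n, o) = -3 + n + n*o (y(n, o) = -3 + (n*o + n) = -3 + (n + n*o) = -3 + n + n*o)
G(g, t) = -4*g - 4*t (G(g, t) = -4*(g + t) = -4*g - 4*t)
R(c) = 20*c (R(c) = -(-16*c - 4*c) = -(-20)*c = 20*c)
h(V) = (13 + V)/(9 + V)
y(7, 7)*h(R(1)) = (-3 + 7 + 7*7)*((13 + 20*1)/(9 + 20*1)) = (-3 + 7 + 49)*((13 + 20)/(9 + 20)) = 53*(33/29) = 1749/29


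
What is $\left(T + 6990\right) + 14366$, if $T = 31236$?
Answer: $52592$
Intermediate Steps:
$\left(T + 6990\right) + 14366 = \left(31236 + 6990\right) + 14366 = 38226 + 14366 = 52592$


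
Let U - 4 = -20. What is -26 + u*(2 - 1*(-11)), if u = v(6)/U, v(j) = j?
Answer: -247/8 ≈ -30.875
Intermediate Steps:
U = -16 (U = 4 - 20 = -16)
u = -3/8 (u = 6/(-16) = 6*(-1/16) = -3/8 ≈ -0.37500)
-26 + u*(2 - 1*(-11)) = -26 - 3*(2 - 1*(-11))/8 = -26 - 3*(2 + 11)/8 = -26 - 3/8*13 = -26 - 39/8 = -247/8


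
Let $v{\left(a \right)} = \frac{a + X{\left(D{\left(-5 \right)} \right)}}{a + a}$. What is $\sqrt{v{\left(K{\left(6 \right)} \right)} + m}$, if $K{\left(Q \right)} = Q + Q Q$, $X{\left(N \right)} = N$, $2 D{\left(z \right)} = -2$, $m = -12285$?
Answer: $\frac{i \sqrt{21669879}}{42} \approx 110.84 i$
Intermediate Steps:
$D{\left(z \right)} = -1$ ($D{\left(z \right)} = \frac{1}{2} \left(-2\right) = -1$)
$K{\left(Q \right)} = Q + Q^{2}$
$v{\left(a \right)} = \frac{-1 + a}{2 a}$ ($v{\left(a \right)} = \frac{a - 1}{a + a} = \frac{-1 + a}{2 a}$)
$\sqrt{v{\left(K{\left(6 \right)} \right)} + m} = \sqrt{\frac{-1 + 6 \left(1 + 6\right)}{2 \cdot 6 \left(1 + 6\right)} - 12285} = \sqrt{\frac{-1 + 6 \cdot 7}{2 \cdot 6 \cdot 7} - 12285} = \sqrt{\frac{-1 + 42}{2 \cdot 42} - 12285} = \sqrt{\frac{1}{2} \cdot \frac{1}{42} \cdot 41 - 12285} = \sqrt{\frac{41}{84} - 12285} = \sqrt{- \frac{1031899}{84}} = \frac{i \sqrt{21669879}}{42}$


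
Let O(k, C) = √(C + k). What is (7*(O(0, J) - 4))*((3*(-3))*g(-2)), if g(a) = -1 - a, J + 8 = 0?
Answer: 252 - 126*I*√2 ≈ 252.0 - 178.19*I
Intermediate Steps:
J = -8 (J = -8 + 0 = -8)
(7*(O(0, J) - 4))*((3*(-3))*g(-2)) = (7*(√(-8 + 0) - 4))*((3*(-3))*(-1 - 1*(-2))) = (7*(√(-8) - 4))*(-9*(-1 + 2)) = (7*(2*I*√2 - 4))*(-9*1) = (7*(-4 + 2*I*√2))*(-9) = (-28 + 14*I*√2)*(-9) = 252 - 126*I*√2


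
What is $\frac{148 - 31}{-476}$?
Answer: $- \frac{117}{476} \approx -0.2458$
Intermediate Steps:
$\frac{148 - 31}{-476} = \left(- \frac{1}{476}\right) 117 = - \frac{117}{476}$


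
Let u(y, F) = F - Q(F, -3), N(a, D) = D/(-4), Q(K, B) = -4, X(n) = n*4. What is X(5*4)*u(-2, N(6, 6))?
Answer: 200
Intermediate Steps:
X(n) = 4*n
N(a, D) = -D/4 (N(a, D) = D*(-1/4) = -D/4)
u(y, F) = 4 + F (u(y, F) = F - 1*(-4) = F + 4 = 4 + F)
X(5*4)*u(-2, N(6, 6)) = (4*(5*4))*(4 - 1/4*6) = (4*20)*(4 - 3/2) = 80*(5/2) = 200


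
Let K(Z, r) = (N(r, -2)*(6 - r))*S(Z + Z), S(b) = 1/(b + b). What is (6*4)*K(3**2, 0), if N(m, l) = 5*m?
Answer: 0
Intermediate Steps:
S(b) = 1/(2*b)
K(Z, r) = 5*r*(6 - r)/(4*Z) (K(Z, r) = ((5*r)*(6 - r))*(1/(2*(Z + Z))) = (5*r*(6 - r))*(1/(2*((2*Z)))) = (5*r*(6 - r))*((1/(2*Z))/2) = (5*r*(6 - r))*(1/(4*Z)) = 5*r*(6 - r)/(4*Z))
(6*4)*K(3**2, 0) = (6*4)*((5/4)*0*(6 - 1*0)/3**2) = 24*((5/4)*0*(6 + 0)/9) = 24*((5/4)*0*(1/9)*6) = 24*0 = 0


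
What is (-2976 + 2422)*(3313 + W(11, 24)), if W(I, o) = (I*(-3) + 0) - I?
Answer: -1811026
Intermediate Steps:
W(I, o) = -4*I (W(I, o) = (-3*I + 0) - I = -3*I - I = -4*I)
(-2976 + 2422)*(3313 + W(11, 24)) = (-2976 + 2422)*(3313 - 4*11) = -554*(3313 - 44) = -554*3269 = -1811026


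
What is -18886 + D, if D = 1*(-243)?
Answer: -19129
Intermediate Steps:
D = -243
-18886 + D = -18886 - 243 = -19129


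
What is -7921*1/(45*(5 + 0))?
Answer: -7921/225 ≈ -35.204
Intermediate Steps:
-7921*1/(45*(5 + 0)) = -7921/(15*(5*3)) = -7921/(15*15) = -7921/225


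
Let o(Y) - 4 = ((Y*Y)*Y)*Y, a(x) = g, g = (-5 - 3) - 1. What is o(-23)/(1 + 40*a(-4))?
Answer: -279845/359 ≈ -779.51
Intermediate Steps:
g = -9 (g = -8 - 1 = -9)
a(x) = -9
o(Y) = 4 + Y⁴ (o(Y) = 4 + ((Y*Y)*Y)*Y = 4 + (Y²*Y)*Y = 4 + Y³*Y = 4 + Y⁴)
o(-23)/(1 + 40*a(-4)) = (4 + (-23)⁴)/(1 + 40*(-9)) = (4 + 279841)/(1 - 360) = 279845/(-359) = 279845*(-1/359) = -279845/359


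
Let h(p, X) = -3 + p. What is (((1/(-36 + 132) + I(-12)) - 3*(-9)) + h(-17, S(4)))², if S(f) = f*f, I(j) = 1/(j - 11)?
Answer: 236636689/4875264 ≈ 48.538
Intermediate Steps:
I(j) = 1/(-11 + j)
S(f) = f²
(((1/(-36 + 132) + I(-12)) - 3*(-9)) + h(-17, S(4)))² = (((1/(-36 + 132) + 1/(-11 - 12)) - 3*(-9)) + (-3 - 17))² = (((1/96 + 1/(-23)) + 27) - 20)² = (((1/96 - 1/23) + 27) - 20)² = ((-73/2208 + 27) - 20)² = (59543/2208 - 20)² = (15383/2208)² = 236636689/4875264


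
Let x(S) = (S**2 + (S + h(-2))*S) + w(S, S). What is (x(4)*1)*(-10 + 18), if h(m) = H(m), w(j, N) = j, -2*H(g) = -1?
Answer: 304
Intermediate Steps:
H(g) = 1/2 (H(g) = -1/2*(-1) = 1/2)
h(m) = 1/2
x(S) = S + S**2 + S*(1/2 + S) (x(S) = (S**2 + (S + 1/2)*S) + S = (S**2 + (1/2 + S)*S) + S = (S**2 + S*(1/2 + S)) + S = S + S**2 + S*(1/2 + S))
(x(4)*1)*(-10 + 18) = (((1/2)*4*(3 + 4*4))*1)*(-10 + 18) = (((1/2)*4*(3 + 16))*1)*8 = (((1/2)*4*19)*1)*8 = (38*1)*8 = 38*8 = 304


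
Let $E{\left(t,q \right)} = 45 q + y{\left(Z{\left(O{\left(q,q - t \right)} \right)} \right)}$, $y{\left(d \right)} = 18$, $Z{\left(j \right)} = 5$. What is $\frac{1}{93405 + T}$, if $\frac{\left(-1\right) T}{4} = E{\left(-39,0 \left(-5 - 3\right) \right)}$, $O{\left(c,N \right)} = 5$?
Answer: $\frac{1}{93333} \approx 1.0714 \cdot 10^{-5}$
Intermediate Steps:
$E{\left(t,q \right)} = 18 + 45 q$ ($E{\left(t,q \right)} = 45 q + 18 = 18 + 45 q$)
$T = -72$ ($T = - 4 \left(18 + 45 \cdot 0 \left(-5 - 3\right)\right) = - 4 \left(18 + 45 \cdot 0 \left(-8\right)\right) = - 4 \left(18 + 45 \cdot 0\right) = - 4 \left(18 + 0\right) = \left(-4\right) 18 = -72$)
$\frac{1}{93405 + T} = \frac{1}{93405 - 72} = \frac{1}{93333}$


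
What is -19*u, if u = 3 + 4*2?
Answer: -209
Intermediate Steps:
u = 11 (u = 3 + 8 = 11)
-19*u = -19*11 = -209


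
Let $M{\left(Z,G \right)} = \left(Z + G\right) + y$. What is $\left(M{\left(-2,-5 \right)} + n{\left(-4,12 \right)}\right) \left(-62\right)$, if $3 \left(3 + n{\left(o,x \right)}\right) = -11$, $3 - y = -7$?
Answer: $\frac{682}{3} \approx 227.33$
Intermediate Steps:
$y = 10$ ($y = 3 - -7 = 3 + 7 = 10$)
$M{\left(Z,G \right)} = 10 + G + Z$ ($M{\left(Z,G \right)} = \left(Z + G\right) + 10 = \left(G + Z\right) + 10 = 10 + G + Z$)
$n{\left(o,x \right)} = - \frac{20}{3}$ ($n{\left(o,x \right)} = -3 + \frac{1}{3} \left(-11\right) = -3 - \frac{11}{3} = - \frac{20}{3}$)
$\left(M{\left(-2,-5 \right)} + n{\left(-4,12 \right)}\right) \left(-62\right) = \left(\left(10 - 5 - 2\right) - \frac{20}{3}\right) \left(-62\right) = \left(3 - \frac{20}{3}\right) \left(-62\right) = \left(- \frac{11}{3}\right) \left(-62\right) = \frac{682}{3}$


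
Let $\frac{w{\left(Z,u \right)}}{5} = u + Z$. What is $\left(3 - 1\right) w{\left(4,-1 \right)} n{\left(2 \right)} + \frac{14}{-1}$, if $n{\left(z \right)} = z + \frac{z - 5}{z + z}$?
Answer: $\frac{47}{2} \approx 23.5$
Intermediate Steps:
$w{\left(Z,u \right)} = 5 Z + 5 u$ ($w{\left(Z,u \right)} = 5 \left(u + Z\right) = 5 \left(Z + u\right) = 5 Z + 5 u$)
$n{\left(z \right)} = z + \frac{-5 + z}{2 z}$
$\left(3 - 1\right) w{\left(4,-1 \right)} n{\left(2 \right)} + \frac{14}{-1} = \left(3 - 1\right) \left(5 \cdot 4 + 5 \left(-1\right)\right) \left(\frac{1}{2} + 2 - \frac{5}{2 \cdot 2}\right) + \frac{14}{-1} = 2 \left(20 - 5\right) \left(\frac{1}{2} + 2 - \frac{5}{4}\right) + 14 \left(-1\right) = 2 \cdot 15 \left(\frac{1}{2} + 2 - \frac{5}{4}\right) - 14 = 30 \cdot \frac{5}{4} - 14 = \frac{75}{2} - 14 = \frac{47}{2}$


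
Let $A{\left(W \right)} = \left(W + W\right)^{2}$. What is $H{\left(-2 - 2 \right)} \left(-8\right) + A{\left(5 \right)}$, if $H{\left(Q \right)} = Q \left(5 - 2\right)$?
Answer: $196$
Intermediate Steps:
$A{\left(W \right)} = 4 W^{2}$ ($A{\left(W \right)} = \left(2 W\right)^{2} = 4 W^{2}$)
$H{\left(Q \right)} = 3 Q$ ($H{\left(Q \right)} = Q 3 = 3 Q$)
$H{\left(-2 - 2 \right)} \left(-8\right) + A{\left(5 \right)} = 3 \left(-2 - 2\right) \left(-8\right) + 4 \cdot 5^{2} = 3 \left(-4\right) \left(-8\right) + 4 \cdot 25 = \left(-12\right) \left(-8\right) + 100 = 96 + 100 = 196$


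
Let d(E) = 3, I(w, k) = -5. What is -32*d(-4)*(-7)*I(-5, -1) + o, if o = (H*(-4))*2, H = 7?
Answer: -3416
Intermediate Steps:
o = -56 (o = (7*(-4))*2 = -28*2 = -56)
-32*d(-4)*(-7)*I(-5, -1) + o = -32*3*(-7)*(-5) - 56 = -(-672)*(-5) - 56 = -32*105 - 56 = -3360 - 56 = -3416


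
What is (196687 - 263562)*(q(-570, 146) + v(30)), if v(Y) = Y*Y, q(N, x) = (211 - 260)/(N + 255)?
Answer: -541781125/9 ≈ -6.0198e+7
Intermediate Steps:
q(N, x) = -49/(255 + N)
v(Y) = Y**2
(196687 - 263562)*(q(-570, 146) + v(30)) = (196687 - 263562)*(-49/(255 - 570) + 30**2) = -66875*(-49/(-315) + 900) = -66875*(-49*(-1/315) + 900) = -66875*(7/45 + 900) = -66875*40507/45 = -541781125/9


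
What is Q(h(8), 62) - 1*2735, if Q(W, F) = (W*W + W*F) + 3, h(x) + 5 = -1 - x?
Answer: -3404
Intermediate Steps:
h(x) = -6 - x (h(x) = -5 + (-1 - x) = -6 - x)
Q(W, F) = 3 + W² + F*W (Q(W, F) = (W² + F*W) + 3 = 3 + W² + F*W)
Q(h(8), 62) - 1*2735 = (3 + (-6 - 1*8)² + 62*(-6 - 1*8)) - 1*2735 = (3 + (-6 - 8)² + 62*(-6 - 8)) - 2735 = (3 + (-14)² + 62*(-14)) - 2735 = (3 + 196 - 868) - 2735 = -669 - 2735 = -3404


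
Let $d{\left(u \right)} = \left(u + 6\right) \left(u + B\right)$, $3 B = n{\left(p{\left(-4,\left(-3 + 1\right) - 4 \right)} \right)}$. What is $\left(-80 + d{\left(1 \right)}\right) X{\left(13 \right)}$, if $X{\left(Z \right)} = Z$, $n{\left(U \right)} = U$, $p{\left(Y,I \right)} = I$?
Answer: $-1131$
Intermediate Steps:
$B = -2$ ($B = \frac{\left(-3 + 1\right) - 4}{3} = \frac{-2 - 4}{3} = \frac{1}{3} \left(-6\right) = -2$)
$d{\left(u \right)} = \left(-2 + u\right) \left(6 + u\right)$ ($d{\left(u \right)} = \left(u + 6\right) \left(u - 2\right) = \left(6 + u\right) \left(-2 + u\right) = \left(-2 + u\right) \left(6 + u\right)$)
$\left(-80 + d{\left(1 \right)}\right) X{\left(13 \right)} = \left(-80 + \left(-12 + 1^{2} + 4 \cdot 1\right)\right) 13 = \left(-80 + \left(-12 + 1 + 4\right)\right) 13 = \left(-80 - 7\right) 13 = \left(-87\right) 13 = -1131$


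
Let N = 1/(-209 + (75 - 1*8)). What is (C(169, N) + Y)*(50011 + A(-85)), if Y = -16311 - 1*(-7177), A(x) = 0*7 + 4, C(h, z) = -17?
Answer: -457687265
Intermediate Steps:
N = -1/142 (N = 1/(-209 + (75 - 8)) = 1/(-209 + 67) = 1/(-142) = -1/142 ≈ -0.0070423)
A(x) = 4 (A(x) = 0 + 4 = 4)
Y = -9134 (Y = -16311 + 7177 = -9134)
(C(169, N) + Y)*(50011 + A(-85)) = (-17 - 9134)*(50011 + 4) = -9151*50015 = -457687265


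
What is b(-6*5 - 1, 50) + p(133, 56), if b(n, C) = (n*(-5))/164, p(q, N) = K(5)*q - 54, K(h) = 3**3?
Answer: 580223/164 ≈ 3537.9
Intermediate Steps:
K(h) = 27
p(q, N) = -54 + 27*q (p(q, N) = 27*q - 54 = -54 + 27*q)
b(n, C) = -5*n/164 (b(n, C) = -5*n*(1/164) = -5*n/164)
b(-6*5 - 1, 50) + p(133, 56) = -5*(-6*5 - 1)/164 + (-54 + 27*133) = -5*(-30 - 1)/164 + (-54 + 3591) = -5/164*(-31) + 3537 = 155/164 + 3537 = 580223/164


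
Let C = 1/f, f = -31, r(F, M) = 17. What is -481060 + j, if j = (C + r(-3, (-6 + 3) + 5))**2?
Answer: -462021984/961 ≈ -4.8077e+5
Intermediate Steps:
C = -1/31 (C = 1/(-31) = -1/31 ≈ -0.032258)
j = 276676/961 (j = (-1/31 + 17)**2 = (526/31)**2 = 276676/961 ≈ 287.90)
-481060 + j = -481060 + 276676/961 = -462021984/961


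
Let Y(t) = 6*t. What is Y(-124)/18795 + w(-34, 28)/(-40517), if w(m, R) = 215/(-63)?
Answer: -90241519/2284551045 ≈ -0.039501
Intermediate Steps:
w(m, R) = -215/63 (w(m, R) = 215*(-1/63) = -215/63)
Y(-124)/18795 + w(-34, 28)/(-40517) = (6*(-124))/18795 - 215/63/(-40517) = -744*1/18795 - 215/63*(-1/40517) = -248/6265 + 215/2552571 = -90241519/2284551045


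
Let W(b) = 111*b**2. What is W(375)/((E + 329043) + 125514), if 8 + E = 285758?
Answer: 5203125/246769 ≈ 21.085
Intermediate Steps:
E = 285750 (E = -8 + 285758 = 285750)
W(375)/((E + 329043) + 125514) = (111*375**2)/((285750 + 329043) + 125514) = (111*140625)/(614793 + 125514) = 15609375/740307 = 15609375*(1/740307) = 5203125/246769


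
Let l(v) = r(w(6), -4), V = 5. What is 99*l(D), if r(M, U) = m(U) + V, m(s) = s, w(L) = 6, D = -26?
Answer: 99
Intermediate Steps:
r(M, U) = 5 + U (r(M, U) = U + 5 = 5 + U)
l(v) = 1 (l(v) = 5 - 4 = 1)
99*l(D) = 99*1 = 99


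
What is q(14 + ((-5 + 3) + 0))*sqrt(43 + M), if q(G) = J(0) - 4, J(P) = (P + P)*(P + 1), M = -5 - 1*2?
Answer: -24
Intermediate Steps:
M = -7 (M = -5 - 2 = -7)
J(P) = 2*P*(1 + P) (J(P) = (2*P)*(1 + P) = 2*P*(1 + P))
q(G) = -4 (q(G) = 2*0*(1 + 0) - 4 = 2*0*1 - 4 = 0 - 4 = -4)
q(14 + ((-5 + 3) + 0))*sqrt(43 + M) = -4*sqrt(43 - 7) = -4*sqrt(36) = -4*6 = -24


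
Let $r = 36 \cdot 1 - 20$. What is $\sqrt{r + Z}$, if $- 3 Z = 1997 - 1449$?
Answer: $\frac{10 i \sqrt{15}}{3} \approx 12.91 i$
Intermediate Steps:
$Z = - \frac{548}{3}$ ($Z = - \frac{1997 - 1449}{3} = \left(- \frac{1}{3}\right) 548 = - \frac{548}{3} \approx -182.67$)
$r = 16$ ($r = 36 - 20 = 16$)
$\sqrt{r + Z} = \sqrt{16 - \frac{548}{3}} = \sqrt{- \frac{500}{3}} = \frac{10 i \sqrt{15}}{3}$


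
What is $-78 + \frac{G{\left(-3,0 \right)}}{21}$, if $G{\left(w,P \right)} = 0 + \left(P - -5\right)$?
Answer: $- \frac{1633}{21} \approx -77.762$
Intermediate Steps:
$G{\left(w,P \right)} = 5 + P$ ($G{\left(w,P \right)} = 0 + \left(P + 5\right) = 0 + \left(5 + P\right) = 5 + P$)
$-78 + \frac{G{\left(-3,0 \right)}}{21} = -78 + \frac{5 + 0}{21} = -78 + 5 \cdot \frac{1}{21} = -78 + \frac{5}{21} = - \frac{1633}{21}$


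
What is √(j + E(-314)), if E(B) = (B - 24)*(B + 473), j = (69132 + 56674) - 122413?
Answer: I*√50349 ≈ 224.39*I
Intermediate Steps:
j = 3393 (j = 125806 - 122413 = 3393)
E(B) = (-24 + B)*(473 + B)
√(j + E(-314)) = √(3393 + (-11352 + (-314)² + 449*(-314))) = √(3393 + (-11352 + 98596 - 140986)) = √(3393 - 53742) = √(-50349) = I*√50349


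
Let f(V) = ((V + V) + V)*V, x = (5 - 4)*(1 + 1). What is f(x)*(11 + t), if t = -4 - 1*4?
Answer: 36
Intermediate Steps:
x = 2 (x = 1*2 = 2)
t = -8 (t = -4 - 4 = -8)
f(V) = 3*V² (f(V) = (2*V + V)*V = (3*V)*V = 3*V²)
f(x)*(11 + t) = (3*2²)*(11 - 8) = (3*4)*3 = 12*3 = 36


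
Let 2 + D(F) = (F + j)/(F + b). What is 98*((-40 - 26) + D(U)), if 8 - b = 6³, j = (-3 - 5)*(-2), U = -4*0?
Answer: -86730/13 ≈ -6671.5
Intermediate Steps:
U = 0
j = 16 (j = -8*(-2) = 16)
b = -208 (b = 8 - 1*6³ = 8 - 1*216 = 8 - 216 = -208)
D(F) = -2 + (16 + F)/(-208 + F) (D(F) = -2 + (F + 16)/(F - 208) = -2 + (16 + F)/(-208 + F))
98*((-40 - 26) + D(U)) = 98*((-40 - 26) + (432 - 1*0)/(-208 + 0)) = 98*(-66 + (432 + 0)/(-208)) = 98*(-66 - 1/208*432) = 98*(-66 - 27/13) = 98*(-885/13) = -86730/13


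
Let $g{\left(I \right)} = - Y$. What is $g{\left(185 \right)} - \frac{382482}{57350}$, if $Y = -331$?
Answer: $\frac{9300184}{28675} \approx 324.33$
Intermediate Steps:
$g{\left(I \right)} = 331$ ($g{\left(I \right)} = \left(-1\right) \left(-331\right) = 331$)
$g{\left(185 \right)} - \frac{382482}{57350} = 331 - \frac{382482}{57350} = 331 - \frac{191241}{28675} = \frac{9300184}{28675}$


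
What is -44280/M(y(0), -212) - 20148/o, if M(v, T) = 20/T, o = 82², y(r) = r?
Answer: 789002571/1681 ≈ 4.6937e+5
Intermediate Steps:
o = 6724
-44280/M(y(0), -212) - 20148/o = -44280/(20/(-212)) - 20148/6724 = -44280/(20*(-1/212)) - 20148*1/6724 = -44280/(-5/53) - 5037/1681 = -44280*(-53/5) - 5037/1681 = 469368 - 5037/1681 = 789002571/1681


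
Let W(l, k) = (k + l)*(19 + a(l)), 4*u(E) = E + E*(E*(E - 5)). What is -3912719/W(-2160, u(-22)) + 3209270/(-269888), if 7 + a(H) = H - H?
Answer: 211695898543/4398499680 ≈ 48.129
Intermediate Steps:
u(E) = E/4 + E²*(-5 + E)/4 (u(E) = (E + E*(E*(E - 5)))/4 = (E + E*(E*(-5 + E)))/4 = (E + E²*(-5 + E))/4 = E/4 + E²*(-5 + E)/4)
a(H) = -7 (a(H) = -7 + (H - H) = -7 + 0 = -7)
W(l, k) = 12*k + 12*l (W(l, k) = (k + l)*(19 - 7) = (k + l)*12 = 12*k + 12*l)
-3912719/W(-2160, u(-22)) + 3209270/(-269888) = -3912719/(12*((¼)*(-22)*(1 + (-22)² - 5*(-22))) + 12*(-2160)) + 3209270/(-269888) = -3912719/(12*((¼)*(-22)*(1 + 484 + 110)) - 25920) + 3209270*(-1/269888) = -3912719/(12*((¼)*(-22)*595) - 25920) - 1604635/134944 = -3912719/(12*(-6545/2) - 25920) - 1604635/134944 = -3912719/(-39270 - 25920) - 1604635/134944 = -3912719/(-65190) - 1604635/134944 = -3912719*(-1/65190) - 1604635/134944 = 3912719/65190 - 1604635/134944 = 211695898543/4398499680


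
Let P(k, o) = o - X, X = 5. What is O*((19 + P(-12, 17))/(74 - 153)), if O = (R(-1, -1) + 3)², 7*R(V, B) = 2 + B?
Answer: -15004/3871 ≈ -3.8760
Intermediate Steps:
R(V, B) = 2/7 + B/7 (R(V, B) = (2 + B)/7 = 2/7 + B/7)
O = 484/49 (O = ((2/7 + (⅐)*(-1)) + 3)² = ((2/7 - ⅐) + 3)² = (⅐ + 3)² = (22/7)² = 484/49 ≈ 9.8775)
P(k, o) = -5 + o (P(k, o) = o - 1*5 = o - 5 = -5 + o)
O*((19 + P(-12, 17))/(74 - 153)) = 484*((19 + (-5 + 17))/(74 - 153))/49 = 484*((19 + 12)/(-79))/49 = 484*(31*(-1/79))/49 = (484/49)*(-31/79) = -15004/3871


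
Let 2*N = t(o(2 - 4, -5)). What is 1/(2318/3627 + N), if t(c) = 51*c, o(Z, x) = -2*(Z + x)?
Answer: 3627/1297157 ≈ 0.0027961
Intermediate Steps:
o(Z, x) = -2*Z - 2*x
N = 357 (N = (51*(-2*(2 - 4) - 2*(-5)))/2 = (51*(-2*(-2) + 10))/2 = (51*(4 + 10))/2 = (51*14)/2 = (1/2)*714 = 357)
1/(2318/3627 + N) = 1/(2318/3627 + 357) = 1/(1297157/3627) = 3627/1297157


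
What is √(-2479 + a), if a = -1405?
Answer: 2*I*√971 ≈ 62.322*I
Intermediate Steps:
√(-2479 + a) = √(-2479 - 1405) = √(-3884) = 2*I*√971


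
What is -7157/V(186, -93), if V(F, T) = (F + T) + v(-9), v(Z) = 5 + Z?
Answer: -7157/89 ≈ -80.416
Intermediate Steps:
V(F, T) = -4 + F + T (V(F, T) = (F + T) + (5 - 9) = (F + T) - 4 = -4 + F + T)
-7157/V(186, -93) = -7157/(-4 + 186 - 93) = -7157/89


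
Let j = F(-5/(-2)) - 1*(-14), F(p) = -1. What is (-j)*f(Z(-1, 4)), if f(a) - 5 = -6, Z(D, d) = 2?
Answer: 13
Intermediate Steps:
f(a) = -1 (f(a) = 5 - 6 = -1)
j = 13 (j = -1 - 1*(-14) = -1 + 14 = 13)
(-j)*f(Z(-1, 4)) = -1*13*(-1) = -13*(-1) = 13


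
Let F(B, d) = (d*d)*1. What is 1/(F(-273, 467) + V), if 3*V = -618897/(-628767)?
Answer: 628767/137127372562 ≈ 4.5853e-6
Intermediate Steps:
F(B, d) = d² (F(B, d) = d²*1 = d²)
V = 206299/628767 (V = (-618897/(-628767))/3 = (-618897*(-1/628767))/3 = (⅓)*(206299/209589) = 206299/628767 ≈ 0.32810)
1/(F(-273, 467) + V) = 1/(467² + 206299/628767) = 1/(218089 + 206299/628767) = 1/(137127372562/628767) = 628767/137127372562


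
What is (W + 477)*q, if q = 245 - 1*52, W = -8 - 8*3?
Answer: 85885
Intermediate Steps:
W = -32 (W = -8 - 24 = -32)
q = 193 (q = 245 - 52 = 193)
(W + 477)*q = (-32 + 477)*193 = 445*193 = 85885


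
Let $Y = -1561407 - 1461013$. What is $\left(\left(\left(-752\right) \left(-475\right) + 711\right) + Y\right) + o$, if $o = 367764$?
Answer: $-2296745$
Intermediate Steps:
$Y = -3022420$
$\left(\left(\left(-752\right) \left(-475\right) + 711\right) + Y\right) + o = \left(\left(\left(-752\right) \left(-475\right) + 711\right) - 3022420\right) + 367764 = \left(\left(357200 + 711\right) - 3022420\right) + 367764 = \left(357911 - 3022420\right) + 367764 = -2664509 + 367764 = -2296745$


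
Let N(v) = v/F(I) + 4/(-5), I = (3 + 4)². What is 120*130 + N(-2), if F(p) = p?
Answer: 3821794/245 ≈ 15599.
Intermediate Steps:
I = 49 (I = 7² = 49)
N(v) = -⅘ + v/49 (N(v) = v/49 + 4/(-5) = v*(1/49) + 4*(-⅕) = v/49 - ⅘ = -⅘ + v/49)
120*130 + N(-2) = 120*130 + (-⅘ + (1/49)*(-2)) = 15600 + (-⅘ - 2/49) = 15600 - 206/245 = 3821794/245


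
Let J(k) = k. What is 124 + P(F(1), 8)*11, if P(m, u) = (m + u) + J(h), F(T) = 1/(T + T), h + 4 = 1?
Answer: 369/2 ≈ 184.50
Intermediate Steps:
h = -3 (h = -4 + 1 = -3)
F(T) = 1/(2*T)
P(m, u) = -3 + m + u (P(m, u) = (m + u) - 3 = -3 + m + u)
124 + P(F(1), 8)*11 = 124 + (-3 + (1/2)/1 + 8)*11 = 124 + (-3 + (1/2)*1 + 8)*11 = 124 + (-3 + 1/2 + 8)*11 = 124 + (11/2)*11 = 124 + 121/2 = 369/2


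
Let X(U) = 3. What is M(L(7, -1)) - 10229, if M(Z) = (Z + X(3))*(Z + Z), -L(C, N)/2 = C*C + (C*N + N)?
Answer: 2727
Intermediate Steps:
L(C, N) = -2*N - 2*C² - 2*C*N (L(C, N) = -2*(C*C + (C*N + N)) = -2*(C² + (N + C*N)) = -2*(N + C² + C*N) = -2*N - 2*C² - 2*C*N)
M(Z) = 2*Z*(3 + Z) (M(Z) = (Z + 3)*(Z + Z) = (3 + Z)*(2*Z) = 2*Z*(3 + Z))
M(L(7, -1)) - 10229 = 2*(-2*(-1) - 2*7² - 2*7*(-1))*(3 + (-2*(-1) - 2*7² - 2*7*(-1))) - 10229 = 2*(2 - 2*49 + 14)*(3 + (2 - 2*49 + 14)) - 10229 = 2*(2 - 98 + 14)*(3 + (2 - 98 + 14)) - 10229 = 2*(-82)*(3 - 82) - 10229 = 2*(-82)*(-79) - 10229 = 12956 - 10229 = 2727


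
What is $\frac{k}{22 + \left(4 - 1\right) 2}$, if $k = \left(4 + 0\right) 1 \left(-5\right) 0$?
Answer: $0$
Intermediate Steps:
$k = 0$ ($k = 4 \left(\left(-5\right) 0\right) = 4 \cdot 0 = 0$)
$\frac{k}{22 + \left(4 - 1\right) 2} = \frac{0}{22 + \left(4 - 1\right) 2} = \frac{0}{22 + 3 \cdot 2} = \frac{0}{22 + 6} = \frac{0}{28} = 0 \cdot \frac{1}{28} = 0$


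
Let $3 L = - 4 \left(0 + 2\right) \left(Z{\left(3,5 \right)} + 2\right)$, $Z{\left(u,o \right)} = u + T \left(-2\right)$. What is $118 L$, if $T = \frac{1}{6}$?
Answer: $- \frac{13216}{9} \approx -1468.4$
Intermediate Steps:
$T = \frac{1}{6} \approx 0.16667$
$Z{\left(u,o \right)} = - \frac{1}{3} + u$ ($Z{\left(u,o \right)} = u + \frac{1}{6} \left(-2\right) = u - \frac{1}{3} = - \frac{1}{3} + u$)
$L = - \frac{112}{9}$ ($L = \frac{- 4 \left(0 + 2\right) \left(\left(- \frac{1}{3} + 3\right) + 2\right)}{3} = \frac{\left(-4\right) 2 \left(\frac{8}{3} + 2\right)}{3} = \frac{\left(-8\right) \frac{14}{3}}{3} = \frac{1}{3} \left(- \frac{112}{3}\right) = - \frac{112}{9} \approx -12.444$)
$118 L = 118 \left(- \frac{112}{9}\right) = - \frac{13216}{9}$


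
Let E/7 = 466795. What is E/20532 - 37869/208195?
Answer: 52270243759/328819980 ≈ 158.96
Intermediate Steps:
E = 3267565 (E = 7*466795 = 3267565)
E/20532 - 37869/208195 = 3267565/20532 - 37869/208195 = 3267565*(1/20532) - 37869*1/208195 = 3267565/20532 - 2913/16015 = 52270243759/328819980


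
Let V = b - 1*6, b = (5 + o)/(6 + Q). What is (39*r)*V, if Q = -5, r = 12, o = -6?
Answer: -3276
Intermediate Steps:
b = -1 (b = (5 - 6)/(6 - 5) = -1/1 = -1*1 = -1)
V = -7 (V = -1 - 1*6 = -1 - 6 = -7)
(39*r)*V = (39*12)*(-7) = 468*(-7) = -3276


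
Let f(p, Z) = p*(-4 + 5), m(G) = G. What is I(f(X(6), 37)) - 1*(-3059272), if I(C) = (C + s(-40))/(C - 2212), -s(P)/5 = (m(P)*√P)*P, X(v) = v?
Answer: 3374377013/1103 + 8000*I*√10/1103 ≈ 3.0593e+6 + 22.936*I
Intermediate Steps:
f(p, Z) = p (f(p, Z) = p*1 = p)
s(P) = -5*P^(5/2) (s(P) = -5*P*√P*P = -5*P^(3/2)*P = -5*P^(5/2))
I(C) = (C - 16000*I*√10)/(-2212 + C) (I(C) = (C - 16000*I*√10)/(C - 2212) = (C - 16000*I*√10)/(-2212 + C))
I(f(X(6), 37)) - 1*(-3059272) = (6 - 16000*I*√10)/(-2212 + 6) - 1*(-3059272) = (6 - 16000*I*√10)/(-2206) + 3059272 = -(6 - 16000*I*√10)/2206 + 3059272 = (-3/1103 + 8000*I*√10/1103) + 3059272 = 3374377013/1103 + 8000*I*√10/1103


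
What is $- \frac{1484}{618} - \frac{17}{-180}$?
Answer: $- \frac{42769}{18540} \approx -2.3069$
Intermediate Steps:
$- \frac{1484}{618} - \frac{17}{-180} = \left(-1484\right) \frac{1}{618} - - \frac{17}{180} = - \frac{742}{309} + \frac{17}{180} = - \frac{42769}{18540}$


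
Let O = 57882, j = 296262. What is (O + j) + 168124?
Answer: 522268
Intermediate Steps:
(O + j) + 168124 = (57882 + 296262) + 168124 = 354144 + 168124 = 522268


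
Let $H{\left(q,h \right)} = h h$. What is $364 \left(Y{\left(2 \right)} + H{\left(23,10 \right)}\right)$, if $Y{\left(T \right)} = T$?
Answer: $37128$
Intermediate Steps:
$H{\left(q,h \right)} = h^{2}$
$364 \left(Y{\left(2 \right)} + H{\left(23,10 \right)}\right) = 364 \left(2 + 10^{2}\right) = 364 \left(2 + 100\right) = 364 \cdot 102 = 37128$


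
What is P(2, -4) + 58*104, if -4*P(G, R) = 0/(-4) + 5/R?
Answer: 96517/16 ≈ 6032.3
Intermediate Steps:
P(G, R) = -5/(4*R) (P(G, R) = -(0/(-4) + 5/R)/4 = -(0*(-¼) + 5/R)/4 = -(0 + 5/R)/4 = -5/(4*R))
P(2, -4) + 58*104 = -5/4/(-4) + 58*104 = -5/4*(-¼) + 6032 = 5/16 + 6032 = 96517/16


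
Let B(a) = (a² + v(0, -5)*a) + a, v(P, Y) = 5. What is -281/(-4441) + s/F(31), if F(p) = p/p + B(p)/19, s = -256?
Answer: -10636689/2589103 ≈ -4.1083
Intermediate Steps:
B(a) = a² + 6*a (B(a) = (a² + 5*a) + a = a² + 6*a)
F(p) = 1 + p*(6 + p)/19 (F(p) = p/p + (p*(6 + p))/19 = 1 + (p*(6 + p))*(1/19) = 1 + p*(6 + p)/19)
-281/(-4441) + s/F(31) = -281/(-4441) - 256/(1 + (1/19)*31*(6 + 31)) = -281*(-1/4441) - 256/(1 + (1/19)*31*37) = 281/4441 - 256/(1 + 1147/19) = 281/4441 - 256/1166/19 = 281/4441 - 256*19/1166 = 281/4441 - 2432/583 = -10636689/2589103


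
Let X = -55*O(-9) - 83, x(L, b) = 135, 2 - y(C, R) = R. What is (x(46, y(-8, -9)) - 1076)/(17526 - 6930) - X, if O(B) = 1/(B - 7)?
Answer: 3368413/42384 ≈ 79.474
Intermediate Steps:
O(B) = 1/(-7 + B)
y(C, R) = 2 - R
X = -1273/16 (X = -55/(-7 - 9) - 83 = -55/(-16) - 83 = -55*(-1/16) - 83 = 55/16 - 83 = -1273/16 ≈ -79.563)
(x(46, y(-8, -9)) - 1076)/(17526 - 6930) - X = (135 - 1076)/(17526 - 6930) - 1*(-1273/16) = -941/10596 + 1273/16 = 3368413/42384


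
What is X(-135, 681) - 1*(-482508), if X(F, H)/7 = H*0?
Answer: 482508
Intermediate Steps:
X(F, H) = 0 (X(F, H) = 7*(H*0) = 7*0 = 0)
X(-135, 681) - 1*(-482508) = 0 - 1*(-482508) = 0 + 482508 = 482508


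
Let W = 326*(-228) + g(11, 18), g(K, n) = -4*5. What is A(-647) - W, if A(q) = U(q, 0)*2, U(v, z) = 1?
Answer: 74350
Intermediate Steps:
A(q) = 2 (A(q) = 1*2 = 2)
g(K, n) = -20
W = -74348 (W = 326*(-228) - 20 = -74328 - 20 = -74348)
A(-647) - W = 2 - 1*(-74348) = 2 + 74348 = 74350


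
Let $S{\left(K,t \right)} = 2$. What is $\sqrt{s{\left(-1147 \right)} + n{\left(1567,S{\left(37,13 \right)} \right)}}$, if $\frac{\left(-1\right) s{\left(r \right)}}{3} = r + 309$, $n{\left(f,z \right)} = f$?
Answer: $\sqrt{4081} \approx 63.883$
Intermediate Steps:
$s{\left(r \right)} = -927 - 3 r$ ($s{\left(r \right)} = - 3 \left(r + 309\right) = - 3 \left(309 + r\right) = -927 - 3 r$)
$\sqrt{s{\left(-1147 \right)} + n{\left(1567,S{\left(37,13 \right)} \right)}} = \sqrt{\left(-927 - -3441\right) + 1567} = \sqrt{\left(-927 + 3441\right) + 1567} = \sqrt{2514 + 1567} = \sqrt{4081}$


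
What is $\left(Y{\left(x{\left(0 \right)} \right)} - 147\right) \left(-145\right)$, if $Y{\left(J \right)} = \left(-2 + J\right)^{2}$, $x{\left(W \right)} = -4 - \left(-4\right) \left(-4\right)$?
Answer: $-48865$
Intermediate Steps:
$x{\left(W \right)} = -20$ ($x{\left(W \right)} = -4 - 16 = -20$)
$\left(Y{\left(x{\left(0 \right)} \right)} - 147\right) \left(-145\right) = \left(\left(-2 - 20\right)^{2} - 147\right) \left(-145\right) = \left(\left(-22\right)^{2} - 147\right) \left(-145\right) = \left(484 - 147\right) \left(-145\right) = 337 \left(-145\right) = -48865$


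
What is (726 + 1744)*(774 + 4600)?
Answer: 13273780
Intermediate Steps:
(726 + 1744)*(774 + 4600) = 2470*5374 = 13273780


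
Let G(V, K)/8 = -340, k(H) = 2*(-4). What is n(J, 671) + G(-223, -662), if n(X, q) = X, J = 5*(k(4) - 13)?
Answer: -2825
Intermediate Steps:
k(H) = -8
G(V, K) = -2720 (G(V, K) = 8*(-340) = -2720)
J = -105 (J = 5*(-8 - 13) = 5*(-21) = -105)
n(J, 671) + G(-223, -662) = -105 - 2720 = -2825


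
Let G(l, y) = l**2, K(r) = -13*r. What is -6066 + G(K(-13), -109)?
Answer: 22495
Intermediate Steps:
-6066 + G(K(-13), -109) = -6066 + (-13*(-13))**2 = -6066 + 169**2 = -6066 + 28561 = 22495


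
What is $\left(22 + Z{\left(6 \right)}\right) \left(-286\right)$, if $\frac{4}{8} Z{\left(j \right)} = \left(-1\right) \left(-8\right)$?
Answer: $-10868$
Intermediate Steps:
$Z{\left(j \right)} = 16$ ($Z{\left(j \right)} = 2 \left(\left(-1\right) \left(-8\right)\right) = 2 \cdot 8 = 16$)
$\left(22 + Z{\left(6 \right)}\right) \left(-286\right) = \left(22 + 16\right) \left(-286\right) = 38 \left(-286\right) = -10868$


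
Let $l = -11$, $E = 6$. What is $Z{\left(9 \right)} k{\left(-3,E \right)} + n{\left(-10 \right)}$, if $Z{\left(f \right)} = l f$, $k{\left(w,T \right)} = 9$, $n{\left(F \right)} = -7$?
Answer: $-898$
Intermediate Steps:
$Z{\left(f \right)} = - 11 f$
$Z{\left(9 \right)} k{\left(-3,E \right)} + n{\left(-10 \right)} = \left(-11\right) 9 \cdot 9 - 7 = \left(-99\right) 9 - 7 = -891 - 7 = -898$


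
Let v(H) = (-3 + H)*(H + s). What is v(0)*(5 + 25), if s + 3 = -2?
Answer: 450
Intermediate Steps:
s = -5 (s = -3 - 2 = -5)
v(H) = (-5 + H)*(-3 + H) (v(H) = (-3 + H)*(H - 5) = (-3 + H)*(-5 + H) = (-5 + H)*(-3 + H))
v(0)*(5 + 25) = (15 + 0**2 - 8*0)*(5 + 25) = (15 + 0 + 0)*30 = 15*30 = 450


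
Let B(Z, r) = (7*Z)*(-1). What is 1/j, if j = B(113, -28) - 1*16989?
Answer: -1/17780 ≈ -5.6243e-5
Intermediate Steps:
B(Z, r) = -7*Z
j = -17780 (j = -7*113 - 1*16989 = -791 - 16989 = -17780)
1/j = 1/(-17780) = -1/17780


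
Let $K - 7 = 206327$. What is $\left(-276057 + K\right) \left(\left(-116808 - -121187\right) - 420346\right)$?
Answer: $29002467141$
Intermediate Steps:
$K = 206334$ ($K = 7 + 206327 = 206334$)
$\left(-276057 + K\right) \left(\left(-116808 - -121187\right) - 420346\right) = \left(-276057 + 206334\right) \left(\left(-116808 - -121187\right) - 420346\right) = - 69723 \left(\left(-116808 + 121187\right) - 420346\right) = - 69723 \left(4379 - 420346\right) = \left(-69723\right) \left(-415967\right) = 29002467141$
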